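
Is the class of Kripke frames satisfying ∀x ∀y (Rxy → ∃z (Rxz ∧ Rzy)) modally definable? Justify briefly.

The condition is density. A defining modal formula is □□r → □r.
Suppose □□r→□r is valid. Take Rxy and set V(r)={w : xR²w}. Then □□r at x, so □r at x, so r at y, i.e. ∃z(Rxz∧Rzy).

Yes, by □□r → □r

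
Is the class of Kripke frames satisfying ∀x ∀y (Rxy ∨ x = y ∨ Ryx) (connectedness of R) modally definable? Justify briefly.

Modal frame validity is preserved under disjoint unions.
Take 4 disjoint single-world reflexive frames: each is trivially connected, but their disjoint union has 4 worlds with no edge between distinct components, so it is not connected.
So the class is not modally definable.

Not definable by any modal formula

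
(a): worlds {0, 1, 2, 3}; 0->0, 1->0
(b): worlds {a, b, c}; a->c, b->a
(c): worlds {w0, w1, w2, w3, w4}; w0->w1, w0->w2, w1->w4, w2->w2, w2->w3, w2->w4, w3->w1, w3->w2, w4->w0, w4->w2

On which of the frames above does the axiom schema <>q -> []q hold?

(a), (b)

This is the axiom for partial functionality; its first-order frame correspondent is forall x forall y forall z (Rxy & Rxz -> y = z).
(a): holds.
(b): holds.
(c): fails — w0 sees both w1 and w2.
Valid on: (a), (b).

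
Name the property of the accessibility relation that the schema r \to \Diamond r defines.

reflexivity: \forall x Rxx

This schema is equivalent to the T axiom □r → r.
It corresponds to reflexivity: \forall x Rxx.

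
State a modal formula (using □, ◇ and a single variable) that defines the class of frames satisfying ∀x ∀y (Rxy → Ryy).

□(□ψ → ψ)

A defining formula is □(□ψ → ψ) (the T□ axiom).
Suppose □(□ψ→ψ) is valid. Take Rxy and set V(ψ)={w : Ryw}. Then at y, □ψ holds; since □(□ψ→ψ) at x, □ψ→ψ at y, so ψ at y, i.e. Ryy.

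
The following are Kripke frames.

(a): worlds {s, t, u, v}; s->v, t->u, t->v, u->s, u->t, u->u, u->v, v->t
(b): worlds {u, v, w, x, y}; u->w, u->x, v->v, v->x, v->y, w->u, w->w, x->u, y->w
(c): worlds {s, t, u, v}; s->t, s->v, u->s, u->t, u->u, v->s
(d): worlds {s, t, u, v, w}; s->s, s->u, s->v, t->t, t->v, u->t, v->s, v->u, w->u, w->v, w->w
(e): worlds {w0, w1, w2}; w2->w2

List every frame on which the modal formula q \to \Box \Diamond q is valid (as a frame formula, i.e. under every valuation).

(e)

Frame correspondent (Sahlqvist): \forall x \forall y (Rxy \to Ryx) — i.e. symmetry.
(a): fails — Ruv but not Rvu.
(b): fails — Rvx but not Rxv.
(c): fails — Rut but not Rtu.
(d): fails — Rtv but not Rvt.
(e): satisfies the condition.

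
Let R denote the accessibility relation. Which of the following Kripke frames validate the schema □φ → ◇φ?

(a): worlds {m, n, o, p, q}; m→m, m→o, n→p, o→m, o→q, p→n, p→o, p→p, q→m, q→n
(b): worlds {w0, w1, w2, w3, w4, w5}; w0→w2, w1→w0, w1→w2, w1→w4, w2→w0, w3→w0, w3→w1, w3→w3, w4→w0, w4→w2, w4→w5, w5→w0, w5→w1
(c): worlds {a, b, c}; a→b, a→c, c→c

(a), (b)

The schema corresponds to seriality: ∀x ∃y Rxy.
(a): condition met.
(b): condition met.
(c): fails — world b has no successor.
Valid on: (a), (b).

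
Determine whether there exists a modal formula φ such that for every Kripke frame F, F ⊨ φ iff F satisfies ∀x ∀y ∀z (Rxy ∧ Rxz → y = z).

The condition is partial functionality. A defining modal formula is ◇q → □q.
Suppose ◇q→□q is valid. Take Rxy, Rxz and set V(q)={y}. Then ◇q at x, so □q at x, so q at z, i.e. z=y.

Yes, by ◇q → □q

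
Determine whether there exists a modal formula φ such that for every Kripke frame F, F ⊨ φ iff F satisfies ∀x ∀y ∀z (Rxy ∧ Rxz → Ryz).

Yes, by ◇r → □◇r

This is a Sahlqvist condition; the 5 axiom ◇r → □◇r defines it.
Suppose ◇r→□◇r is valid. Take Rxy, Rxz and set V(r)={y}. Then ◇r at x, so □◇r at x, so ◇r at z, so some w with Rzw has r; w=y, i.e. Rzy. By symmetry of the argument, Ryz.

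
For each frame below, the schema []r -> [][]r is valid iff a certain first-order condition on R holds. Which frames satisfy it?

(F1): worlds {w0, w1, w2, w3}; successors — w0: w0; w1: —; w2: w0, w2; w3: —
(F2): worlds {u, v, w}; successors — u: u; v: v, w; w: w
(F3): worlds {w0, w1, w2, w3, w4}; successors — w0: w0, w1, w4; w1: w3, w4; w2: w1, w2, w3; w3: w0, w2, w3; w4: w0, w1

(F1), (F2)

Frame correspondent (Sahlqvist): forall x forall y forall z (Rxy & Ryz -> Rxz) — i.e. transitivity.
(F1): condition met.
(F2): condition met.
(F3): fails — Rw3w2 and Rw2w1 but not Rw3w1.
Valid on: (F1), (F2).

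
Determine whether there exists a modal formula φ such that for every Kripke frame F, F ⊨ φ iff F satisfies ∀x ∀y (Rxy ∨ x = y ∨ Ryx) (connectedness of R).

No — not modally definable

Modal frame validity is preserved under disjoint unions.
Take 3 disjoint single-world reflexive frames: each is trivially connected, but their disjoint union has 3 worlds with no edge between distinct components, so it is not connected.
So no modal formula (or set of formulas) defines exactly the connected frames.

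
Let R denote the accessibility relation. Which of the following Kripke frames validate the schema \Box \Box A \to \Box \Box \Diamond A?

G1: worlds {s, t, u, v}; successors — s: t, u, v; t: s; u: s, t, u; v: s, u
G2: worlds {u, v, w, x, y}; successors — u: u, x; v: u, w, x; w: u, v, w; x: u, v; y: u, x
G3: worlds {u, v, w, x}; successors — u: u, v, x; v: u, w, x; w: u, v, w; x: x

This is the axiom for a generalized confluence (Geach) condition; its first-order frame correspondent is \forall x \forall z (x R^2 z \to \exists w (x R^2 w \wedge zRw)).
G1: fails — tR²t but no w with tR²w and tRw.
G2: satisfies the condition.
G3: satisfies the condition.
Valid on: G2, G3.

G2, G3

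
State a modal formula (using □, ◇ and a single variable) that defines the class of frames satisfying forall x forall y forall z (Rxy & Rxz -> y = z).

◇p → □p

This is partial functionality; the standard corresponding axiom is CD: ◇p → □p.
Suppose ◇p→□p is valid. Take Rxy, Rxz and set V(p)={y}. Then ◇p at x, so □p at x, so p at z, i.e. z=y.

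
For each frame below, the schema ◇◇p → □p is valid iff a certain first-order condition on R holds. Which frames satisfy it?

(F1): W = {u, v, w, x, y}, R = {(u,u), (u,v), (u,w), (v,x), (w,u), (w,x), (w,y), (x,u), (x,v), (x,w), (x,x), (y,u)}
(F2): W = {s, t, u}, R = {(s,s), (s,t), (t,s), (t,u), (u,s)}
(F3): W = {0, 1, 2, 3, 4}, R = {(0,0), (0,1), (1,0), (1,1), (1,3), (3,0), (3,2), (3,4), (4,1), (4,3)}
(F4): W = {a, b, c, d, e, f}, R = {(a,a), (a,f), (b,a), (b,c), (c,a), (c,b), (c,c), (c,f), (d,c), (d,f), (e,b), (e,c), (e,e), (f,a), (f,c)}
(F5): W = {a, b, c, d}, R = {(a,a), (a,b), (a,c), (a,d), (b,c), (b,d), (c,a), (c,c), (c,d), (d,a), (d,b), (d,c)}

Frame correspondent (Sahlqvist): ∀x ∀y ∀z ((xR²y ∧ xRz) → ∃w (y = w ∧ z = w)) — i.e. a generalized confluence (Geach) condition.
(F1): fails — uR²u, uRv but u ≠ v.
(F2): fails — sR²s, sRt but s ≠ t.
(F3): fails — 0R²0, 0R1 but 0 ≠ 1.
(F4): fails — aR²a, aRf but a ≠ f.
(F5): fails — aR²a, aRb but a ≠ b.

none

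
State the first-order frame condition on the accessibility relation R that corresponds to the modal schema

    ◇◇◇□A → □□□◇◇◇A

This is a Sahlqvist (Geach-type) schema ◇^3□^1A → □^3◇^3A.
Minimal-valuation argument: fix x; take any y with xR^3y and any z with xR^3z. Set V(A) to the set of worlds R-reachable from y in exactly 1 step. Then □^1A holds at y, so the antecedent holds at x; validity forces ◇^3A at z, giving a w with zR^3w and yR^1w.
First-order correspondent: ∀x ∀y ∀z ((xR³y ∧ xR³z) → ∃w (yRw ∧ zR³w)).

∀x ∀y ∀z ((xR³y ∧ xR³z) → ∃w (yRw ∧ zR³w))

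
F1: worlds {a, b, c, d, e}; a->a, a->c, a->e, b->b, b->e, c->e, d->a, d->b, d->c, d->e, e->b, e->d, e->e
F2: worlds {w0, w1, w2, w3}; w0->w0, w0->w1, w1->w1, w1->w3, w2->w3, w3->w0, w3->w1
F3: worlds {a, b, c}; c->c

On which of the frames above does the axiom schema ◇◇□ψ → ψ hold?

The schema corresponds to a generalized confluence (Geach) condition: ∀x ∀y (xR²y → ∃w (yRw ∧ x = w)).
F1: fails — aR²b but no w with bRw and a=w.
F2: fails — w0R²w1 but no w with w1Rw and w0=w.
F3: condition met.

F3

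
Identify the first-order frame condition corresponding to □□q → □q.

density: ∀x ∀y (Rxy → ∃z (Rxz ∧ Rzy))

Suppose □□q→□q is valid. Take Rxy and set V(q)={w : xR²w}. Then □□q at x, so □q at x, so q at y, i.e. ∃z(Rxz∧Rzy).
Conversely, on a frame with density the schema holds at every world under every valuation.
Frame condition: ∀x ∀y (Rxy → ∃z (Rxz ∧ Rzy)).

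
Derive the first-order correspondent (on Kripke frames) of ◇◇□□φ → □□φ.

This is a Sahlqvist (Geach-type) schema ◇^2□^2φ → □^2◇^0φ.
First-order correspondent: ∀x ∀y ∀z ((xR²y ∧ xR²z) → ∃w (yR²w ∧ z = w)).

∀x ∀y ∀z ((xR²y ∧ xR²z) → ∃w (yR²w ∧ z = w))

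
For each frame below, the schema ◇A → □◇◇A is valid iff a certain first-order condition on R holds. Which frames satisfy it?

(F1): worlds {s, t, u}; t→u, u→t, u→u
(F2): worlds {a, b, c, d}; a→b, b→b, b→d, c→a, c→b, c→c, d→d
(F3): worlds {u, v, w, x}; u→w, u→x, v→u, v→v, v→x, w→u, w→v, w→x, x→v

This is the axiom for a generalized confluence (Geach) condition; its first-order frame correspondent is ∀x ∀y ∀z ((xRy ∧ xRz) → ∃w (y = w ∧ zR²w)).
(F1): holds.
(F2): fails — bRb, bRd but no w with b=w and dR²w.
(F3): fails — uRw, uRx but no t with w=t and xR²t.
Valid on: (F1).

(F1)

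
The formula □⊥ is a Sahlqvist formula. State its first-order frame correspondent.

□⊥ is valid iff no world has any successor (otherwise □⊥ fails at any world with one).

emptiness of R: ∀x ∀y ¬Rxy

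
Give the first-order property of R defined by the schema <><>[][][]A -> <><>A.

forall x forall y (x R^2 y -> exists w (y R^3 w & x R^2 w))

This is a Sahlqvist (Geach-type) schema ◇^2□^3A → □^0◇^2A.
Minimal-valuation argument: fix x; take any y with xR^2y and any z with xR^0z. Set V(A) to the set of worlds R-reachable from y in exactly 3 steps. Then □^3A holds at y, so the antecedent holds at x; validity forces ◇^2A at z, giving a w with zR^2w and yR^3w.
First-order correspondent: forall x forall y (x R^2 y -> exists w (y R^3 w & x R^2 w)).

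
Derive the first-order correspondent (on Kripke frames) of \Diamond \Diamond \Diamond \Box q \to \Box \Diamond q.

This is a Sahlqvist (Geach-type) schema ◇^3□^1q → □^1◇^1q.
First-order correspondent: \forall x \forall y \forall z ((x R^3 y \wedge xRz) \to \exists w (yRw \wedge zRw)).

\forall x \forall y \forall z ((x R^3 y \wedge xRz) \to \exists w (yRw \wedge zRw))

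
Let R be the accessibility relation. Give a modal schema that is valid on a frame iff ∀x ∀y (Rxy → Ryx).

This is symmetry; the standard corresponding axiom is B: r → □◇r.
Suppose r→□◇r is valid. Take Rxy and set V(r)={x}. Then r at x, so □◇r at x, so ◇r at y, so some z with Ryz has r; z=x, i.e. Ryx.

r → □◇r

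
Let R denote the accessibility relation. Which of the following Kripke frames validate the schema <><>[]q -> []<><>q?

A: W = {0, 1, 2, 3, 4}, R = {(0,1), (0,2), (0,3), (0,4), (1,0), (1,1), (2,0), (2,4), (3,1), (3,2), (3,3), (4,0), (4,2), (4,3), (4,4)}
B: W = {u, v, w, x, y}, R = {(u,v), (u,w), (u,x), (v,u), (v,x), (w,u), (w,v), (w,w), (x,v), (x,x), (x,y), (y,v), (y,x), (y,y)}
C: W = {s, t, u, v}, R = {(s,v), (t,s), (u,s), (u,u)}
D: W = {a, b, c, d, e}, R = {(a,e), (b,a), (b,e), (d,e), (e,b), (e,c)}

Frame correspondent (Sahlqvist): forall x forall y forall z ((x R^2 y & xRz) -> exists w (yRw & z R^2 w)) — i.e. a generalized confluence (Geach) condition.
A: holds.
B: holds.
C: fails — tR²v, tRs but no w with vRw and sR²w.
D: fails — aR²c, aRe but no w with cRw and eR²w.

A, B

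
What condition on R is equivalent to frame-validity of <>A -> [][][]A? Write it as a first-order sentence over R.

forall x forall y forall z ((xRy & x R^3 z) -> exists w (y = w & z = w))

This is a Sahlqvist (Geach-type) schema ◇^1□^0A → □^3◇^0A.
Minimal-valuation argument: fix x; take any y with xR^1y and any z with xR^3z. Set V(A) to the set of worlds R-reachable from y in exactly 0 steps. Then □^0A holds at y, so the antecedent holds at x; validity forces ◇^0A at z, giving a w with zR^0w and yR^0w.
First-order correspondent: forall x forall y forall z ((xRy & x R^3 z) -> exists w (y = w & z = w)).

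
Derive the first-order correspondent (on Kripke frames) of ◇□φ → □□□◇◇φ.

This is a Sahlqvist (Geach-type) schema ◇^1□^1φ → □^3◇^2φ.
First-order correspondent: ∀x ∀y ∀z ((xRy ∧ xR³z) → ∃w (yRw ∧ zR²w)).

∀x ∀y ∀z ((xRy ∧ xR³z) → ∃w (yRw ∧ zR²w))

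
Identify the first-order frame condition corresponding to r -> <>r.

reflexivity

This is a form of the T axiom.
It corresponds to reflexivity: forall x Rxx.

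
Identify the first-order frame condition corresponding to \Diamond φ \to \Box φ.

Suppose ◇φ→□φ is valid. Take Rxy, Rxz and set V(φ)={y}. Then ◇φ at x, so □φ at x, so φ at z, i.e. z=y.
Conversely, any frame satisfying \forall x \forall y \forall z (Rxy \wedge Rxz \to y = z) validates the schema.
So the correspondent is partial functionality.

Partial functionality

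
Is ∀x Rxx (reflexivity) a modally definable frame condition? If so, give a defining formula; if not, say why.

Definable; □p → p defines it

Yes: it is reflexivity, defined by the T schema □p → p.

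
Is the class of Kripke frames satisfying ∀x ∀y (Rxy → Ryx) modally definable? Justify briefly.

The condition is symmetry. A defining modal formula is r → □◇r.

Yes, by r → □◇r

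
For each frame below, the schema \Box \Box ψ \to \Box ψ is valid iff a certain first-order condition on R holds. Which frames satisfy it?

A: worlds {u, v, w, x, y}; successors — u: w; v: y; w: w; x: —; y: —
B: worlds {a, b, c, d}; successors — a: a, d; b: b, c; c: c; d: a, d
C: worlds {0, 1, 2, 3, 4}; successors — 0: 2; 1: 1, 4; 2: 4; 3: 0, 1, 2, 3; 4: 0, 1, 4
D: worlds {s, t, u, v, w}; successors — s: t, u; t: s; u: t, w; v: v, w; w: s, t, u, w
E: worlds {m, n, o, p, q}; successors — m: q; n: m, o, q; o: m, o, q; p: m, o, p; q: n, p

The schema corresponds to density: \forall x \forall y (Rxy \to \exists z (Rxz \wedge Rzy)).
A: fails — Rvy but no z with Rvz and Rzy.
B: holds.
C: fails — R02 but no z with R0z and Rz2.
D: fails — Rts but no z with Rtz and Rzs.
E: fails — Rqn but no z with Rqz and Rzn.
Valid on: B.

B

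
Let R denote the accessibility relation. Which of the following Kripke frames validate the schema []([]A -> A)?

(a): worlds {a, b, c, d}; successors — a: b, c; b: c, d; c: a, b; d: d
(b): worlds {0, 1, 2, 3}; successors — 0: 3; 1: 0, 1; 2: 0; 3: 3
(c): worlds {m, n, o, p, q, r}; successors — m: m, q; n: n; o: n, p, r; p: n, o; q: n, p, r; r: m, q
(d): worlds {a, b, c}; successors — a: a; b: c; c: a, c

The schema corresponds to shift-reflexivity: forall x forall y (Rxy -> Ryy).
(a): fails — Rbc but not Rcc.
(b): fails — R10 but not R00.
(c): fails — Rop but not Rpp.
(d): condition met.

(d)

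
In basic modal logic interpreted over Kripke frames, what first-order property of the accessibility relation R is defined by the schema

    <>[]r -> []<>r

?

convergence: forall x forall y forall z (Rxy & Rxz -> exists w (Ryw & Rzw))

This is the .2 axiom.
Its frame correspondent is convergence — forall x forall y forall z (Rxy & Rxz -> exists w (Ryw & Rzw)).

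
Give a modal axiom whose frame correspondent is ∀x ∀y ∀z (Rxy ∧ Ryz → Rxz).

□q → □□q

This is transitivity; the standard corresponding axiom is 4: □q → □□q.
Suppose □q→□□q is valid. Take Rxy, Ryz and set V(q)={w : Rxw}. Then □q at x, so □□q at x, so □q at y, so q at z, i.e. Rxz.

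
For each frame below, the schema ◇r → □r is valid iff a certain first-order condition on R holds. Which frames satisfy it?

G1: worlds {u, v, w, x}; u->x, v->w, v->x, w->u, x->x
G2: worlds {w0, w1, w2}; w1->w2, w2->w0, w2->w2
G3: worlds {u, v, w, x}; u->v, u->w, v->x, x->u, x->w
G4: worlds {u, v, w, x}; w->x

Frame correspondent (Sahlqvist): ∀x ∀y ∀z (Rxy ∧ Rxz → y = z) — i.e. partial functionality.
G1: fails — v sees both w and x.
G2: fails — w2 sees both w0 and w2.
G3: fails — u sees both v and w.
G4: condition met.

G4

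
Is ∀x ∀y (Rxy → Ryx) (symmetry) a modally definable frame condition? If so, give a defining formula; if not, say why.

Yes: it is symmetry, defined by the B schema r → □◇r.

Yes, by r → □◇r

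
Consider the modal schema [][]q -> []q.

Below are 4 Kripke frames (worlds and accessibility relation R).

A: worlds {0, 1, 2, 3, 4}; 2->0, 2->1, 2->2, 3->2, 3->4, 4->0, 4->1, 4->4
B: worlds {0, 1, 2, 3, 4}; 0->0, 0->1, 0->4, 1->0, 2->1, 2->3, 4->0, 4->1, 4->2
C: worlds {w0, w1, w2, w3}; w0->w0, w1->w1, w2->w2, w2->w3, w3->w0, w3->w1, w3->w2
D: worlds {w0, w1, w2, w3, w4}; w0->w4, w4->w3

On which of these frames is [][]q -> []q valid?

A, C

This is the axiom for density; its first-order frame correspondent is forall x forall y (Rxy -> exists z (Rxz & Rzy)).
A: satisfies the condition.
B: fails — R23 but no z with R2z and Rz3.
C: satisfies the condition.
D: fails — Rw4w3 but no z with Rw4z and Rzw3.
Valid on: A, C.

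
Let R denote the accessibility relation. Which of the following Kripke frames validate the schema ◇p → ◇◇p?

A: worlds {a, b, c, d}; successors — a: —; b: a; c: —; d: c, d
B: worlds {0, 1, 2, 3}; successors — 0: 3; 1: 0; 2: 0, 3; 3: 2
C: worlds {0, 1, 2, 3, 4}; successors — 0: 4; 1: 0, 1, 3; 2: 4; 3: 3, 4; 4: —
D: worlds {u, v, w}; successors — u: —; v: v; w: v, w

D

The schema corresponds to a generalized confluence (Geach) condition: ∀x ∀y (xRy → ∃w (y = w ∧ xR²w)).
A: fails — bRa but no w with a=w and bR²w.
B: fails — 0R3 but no w with 3=w and 0R²w.
C: fails — 0R4 but no w with 4=w and 0R²w.
D: satisfies the condition.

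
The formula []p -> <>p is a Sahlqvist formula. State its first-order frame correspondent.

seriality: forall x exists y Rxy

This is the D axiom.
Its frame correspondent is seriality — forall x exists y Rxy.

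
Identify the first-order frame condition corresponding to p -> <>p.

Reflexivity

This is frame-equivalent to □p → p (substitute ¬p for p and contrapose).
Suppose □p→p is valid. At any x set V(p)={w : Rxw}. Then □p holds at x, so p holds at x, i.e. Rxx.
The converse is a direct semantic check.
Frame condition: forall x Rxx.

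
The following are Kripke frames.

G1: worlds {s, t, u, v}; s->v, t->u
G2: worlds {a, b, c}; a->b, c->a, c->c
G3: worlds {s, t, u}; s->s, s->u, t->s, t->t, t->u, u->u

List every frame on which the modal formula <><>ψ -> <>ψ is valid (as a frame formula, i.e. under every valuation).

The schema corresponds to transitivity: forall x forall y forall z (Rxy & Ryz -> Rxz).
G1: condition met.
G2: fails — Rca and Rab but not Rcb.
G3: condition met.
Valid on: G1, G3.

G1, G3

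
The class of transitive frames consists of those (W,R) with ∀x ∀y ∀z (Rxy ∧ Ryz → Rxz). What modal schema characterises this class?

□p → □□p

The condition is transitivity. The 4 schema □p → □□p defines it.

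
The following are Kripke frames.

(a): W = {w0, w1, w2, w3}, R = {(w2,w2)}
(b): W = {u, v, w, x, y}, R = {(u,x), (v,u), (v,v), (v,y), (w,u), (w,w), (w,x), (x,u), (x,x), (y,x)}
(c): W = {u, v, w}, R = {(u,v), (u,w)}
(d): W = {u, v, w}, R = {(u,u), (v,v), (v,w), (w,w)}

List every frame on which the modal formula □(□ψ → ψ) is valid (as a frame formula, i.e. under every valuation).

(a), (d)

This is the axiom for shift-reflexivity; its first-order frame correspondent is ∀x ∀y (Rxy → Ryy).
(a): condition met.
(b): fails — Rwu but not Ruu.
(c): fails — Ruv but not Rvv.
(d): condition met.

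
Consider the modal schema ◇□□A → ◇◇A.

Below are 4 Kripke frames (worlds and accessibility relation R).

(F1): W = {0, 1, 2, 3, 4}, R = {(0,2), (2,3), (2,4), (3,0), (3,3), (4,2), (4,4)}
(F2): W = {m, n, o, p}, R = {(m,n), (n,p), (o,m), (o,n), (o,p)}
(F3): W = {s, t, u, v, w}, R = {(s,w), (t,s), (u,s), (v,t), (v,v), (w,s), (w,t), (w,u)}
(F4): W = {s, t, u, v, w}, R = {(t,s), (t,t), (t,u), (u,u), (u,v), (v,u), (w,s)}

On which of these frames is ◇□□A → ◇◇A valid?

Frame correspondent (Sahlqvist): ∀x ∀y (xRy → ∃w (yR²w ∧ xR²w)) — i.e. a generalized confluence (Geach) condition.
(F1): holds.
(F2): fails — mRn but no w with nR²w and mR²w.
(F3): fails — tRs but no w* with sR²w* and tR²w*.
(F4): fails — tRs but no w* with sR²w* and tR²w*.

(F1)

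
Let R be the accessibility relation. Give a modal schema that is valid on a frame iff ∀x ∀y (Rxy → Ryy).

□(□ψ → ψ)

A defining formula is □(□ψ → ψ) (the T□ axiom).
Suppose □(□ψ→ψ) is valid. Take Rxy and set V(ψ)={w : Ryw}. Then at y, □ψ holds; since □(□ψ→ψ) at x, □ψ→ψ at y, so ψ at y, i.e. Ryy.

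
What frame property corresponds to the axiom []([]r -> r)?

Shift-reflexivity

This is the T□ axiom.
It corresponds to shift-reflexivity: forall x forall y (Rxy -> Ryy).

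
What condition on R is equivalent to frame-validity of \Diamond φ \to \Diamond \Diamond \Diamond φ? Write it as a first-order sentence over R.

\forall x \forall y (xRy \to \exists w (y = w \wedge x R^3 w))

This is a Sahlqvist (Geach-type) schema ◇^1□^0φ → □^0◇^3φ.
First-order correspondent: \forall x \forall y (xRy \to \exists w (y = w \wedge x R^3 w)).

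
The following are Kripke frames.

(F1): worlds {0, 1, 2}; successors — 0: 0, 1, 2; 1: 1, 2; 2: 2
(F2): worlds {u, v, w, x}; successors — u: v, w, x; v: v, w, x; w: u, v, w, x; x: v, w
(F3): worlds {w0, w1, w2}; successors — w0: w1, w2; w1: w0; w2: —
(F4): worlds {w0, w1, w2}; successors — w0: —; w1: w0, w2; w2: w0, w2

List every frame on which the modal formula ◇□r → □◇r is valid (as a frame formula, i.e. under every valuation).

(F1), (F2)

This is the axiom for convergence; its first-order frame correspondent is ∀x ∀y ∀z (Rxy ∧ Rxz → ∃w (Ryw ∧ Rzw)).
(F1): ✓.
(F2): ✓.
(F3): fails — Rw0w1 and Rw0w2 but w1 and w2 have no common successor.
(F4): fails — Rw1w2 and Rw1w0 but w2 and w0 have no common successor.
Valid on: (F1), (F2).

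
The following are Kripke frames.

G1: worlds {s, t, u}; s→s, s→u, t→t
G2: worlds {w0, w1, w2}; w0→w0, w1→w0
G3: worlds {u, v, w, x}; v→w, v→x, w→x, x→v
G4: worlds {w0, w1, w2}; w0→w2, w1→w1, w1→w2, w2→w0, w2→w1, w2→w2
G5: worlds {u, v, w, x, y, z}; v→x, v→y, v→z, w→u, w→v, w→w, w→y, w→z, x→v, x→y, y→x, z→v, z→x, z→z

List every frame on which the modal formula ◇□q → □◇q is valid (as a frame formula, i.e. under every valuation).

Frame correspondent (Sahlqvist): ∀x ∀y ∀z (Rxy ∧ Rxz → ∃w (Ryw ∧ Rzw)) — i.e. convergence.
G1: fails — Rsu and Rsu but u and u have no common successor.
G2: condition met.
G3: fails — Rvx and Rvw but x and w have no common successor.
G4: condition met.
G5: fails — Rvx and Rvy but x and y have no common successor.
Valid on: G2, G4.

G2, G4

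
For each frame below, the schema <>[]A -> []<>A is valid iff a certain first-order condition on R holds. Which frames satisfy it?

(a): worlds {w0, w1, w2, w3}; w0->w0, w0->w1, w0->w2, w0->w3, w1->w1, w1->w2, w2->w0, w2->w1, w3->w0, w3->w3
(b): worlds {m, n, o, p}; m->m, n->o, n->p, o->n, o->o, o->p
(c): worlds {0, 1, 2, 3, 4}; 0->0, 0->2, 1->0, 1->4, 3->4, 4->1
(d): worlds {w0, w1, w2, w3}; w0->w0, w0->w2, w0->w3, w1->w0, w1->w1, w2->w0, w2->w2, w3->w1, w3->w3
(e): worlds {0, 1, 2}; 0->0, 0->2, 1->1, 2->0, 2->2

Frame correspondent (Sahlqvist): forall x forall y forall z (Rxy & Rxz -> exists w (Ryw & Rzw)) — i.e. convergence.
(a): fails — Rw0w1 and Rw0w3 but w1 and w3 have no common successor.
(b): fails — Rno and Rnp but o and p have no common successor.
(c): fails — R00 and R02 but 0 and 2 have no common successor.
(d): fails — Rw0w2 and Rw0w3 but w2 and w3 have no common successor.
(e): satisfies the condition.

(e)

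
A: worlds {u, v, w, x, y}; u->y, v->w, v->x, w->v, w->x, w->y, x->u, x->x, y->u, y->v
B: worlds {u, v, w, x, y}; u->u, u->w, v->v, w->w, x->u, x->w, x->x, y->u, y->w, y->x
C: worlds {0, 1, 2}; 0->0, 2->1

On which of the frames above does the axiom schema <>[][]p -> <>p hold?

A, B

The schema corresponds to a generalized confluence (Geach) condition: forall x forall y (xRy -> exists w (y R^2 w & xRw)).
A: satisfies the condition.
B: satisfies the condition.
C: fails — 2R1 but no w with 1R²w and 2Rw.
Valid on: A, B.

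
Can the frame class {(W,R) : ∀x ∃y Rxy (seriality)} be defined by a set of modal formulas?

The condition is seriality. A defining modal formula is □p → ◇p.
Suppose □p→◇p is valid. At any x set V(p)=W. Then □p at x, so ◇p at x, so x has a successor.

Definable; □p → ◇p defines it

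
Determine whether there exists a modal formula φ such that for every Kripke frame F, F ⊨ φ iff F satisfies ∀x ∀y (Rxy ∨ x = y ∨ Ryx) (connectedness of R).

Not modally definable

Any modally definable frame class is closed under disjoint unions.
Take 4 disjoint single-world reflexive frames: each is trivially connected, but their disjoint union has 4 worlds with no edge between distinct components, so it is not connected.
So no modal formula (or set of formulas) defines exactly the connected frames.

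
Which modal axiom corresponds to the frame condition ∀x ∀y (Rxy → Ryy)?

□(□r → r)

A defining formula is □(□r → r) (the T□ axiom).
Suppose □(□r→r) is valid. Take Rxy and set V(r)={w : Ryw}. Then at y, □r holds; since □(□r→r) at x, □r→r at y, so r at y, i.e. Ryy.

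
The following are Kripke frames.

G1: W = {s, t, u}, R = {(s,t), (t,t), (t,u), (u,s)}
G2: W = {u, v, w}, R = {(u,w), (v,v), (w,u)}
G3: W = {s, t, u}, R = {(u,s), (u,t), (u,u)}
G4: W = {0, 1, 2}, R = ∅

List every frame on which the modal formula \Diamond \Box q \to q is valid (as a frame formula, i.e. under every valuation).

G2, G4

Frame correspondent (Sahlqvist): \forall x \forall y (Rxy \to Ryx) — i.e. symmetry.
G1: fails — Rtu but not Rut.
G2: condition met.
G3: fails — Rus but not Rsu.
G4: condition met.
Valid on: G2, G4.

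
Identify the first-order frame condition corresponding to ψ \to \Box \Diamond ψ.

Symmetry

Suppose ψ→□◇ψ is valid. Take Rxy and set V(ψ)={x}. Then ψ at x, so □◇ψ at x, so ◇ψ at y, so some z with Ryz has ψ; z=x, i.e. Ryx.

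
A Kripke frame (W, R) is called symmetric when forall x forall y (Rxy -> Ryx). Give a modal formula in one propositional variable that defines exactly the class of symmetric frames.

A defining formula is p → □◇p (the B axiom).

p → □◇p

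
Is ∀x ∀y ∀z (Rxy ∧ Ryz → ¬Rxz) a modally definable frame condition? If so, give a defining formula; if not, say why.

No — not modally definable

Any modally definable frame class is closed under surjective bounded morphisms.
The 3-cycle (worlds w0,w1,w2 with w0→w1→w2→w0) is intransitive. Mapping every world to a single reflexive point • is a surjective bounded morphism; the reflexive point is not intransitive (R••∧R•• but R••).
So no modal formula (or set of formulas) defines exactly the intransitive frames.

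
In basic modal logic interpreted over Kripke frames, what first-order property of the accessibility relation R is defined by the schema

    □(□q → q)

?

Shift-reflexivity

Suppose □(□q→q) is valid. Take Rxy and set V(q)={w : Ryw}. Then at y, □q holds; since □(□q→q) at x, □q→q at y, so q at y, i.e. Ryy.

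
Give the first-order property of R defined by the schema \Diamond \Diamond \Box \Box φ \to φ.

\forall x \forall y (x R^2 y \to \exists w (y R^2 w \wedge x = w))

This is a Sahlqvist (Geach-type) schema ◇^2□^2φ → □^0◇^0φ.
Minimal-valuation argument: fix x; take any y with xR^2y and any z with xR^0z. Set V(φ) to the set of worlds R-reachable from y in exactly 2 steps. Then □^2φ holds at y, so the antecedent holds at x; validity forces ◇^0φ at z, giving a w with zR^0w and yR^2w.
First-order correspondent: \forall x \forall y (x R^2 y \to \exists w (y R^2 w \wedge x = w)).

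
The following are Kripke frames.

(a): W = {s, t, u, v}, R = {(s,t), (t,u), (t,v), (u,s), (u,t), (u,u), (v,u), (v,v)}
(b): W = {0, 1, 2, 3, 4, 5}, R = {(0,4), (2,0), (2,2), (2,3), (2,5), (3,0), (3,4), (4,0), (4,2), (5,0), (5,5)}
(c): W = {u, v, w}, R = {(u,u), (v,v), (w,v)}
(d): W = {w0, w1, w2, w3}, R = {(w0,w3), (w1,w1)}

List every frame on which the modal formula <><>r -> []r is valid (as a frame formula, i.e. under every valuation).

(c), (d)

The schema corresponds to a generalized confluence (Geach) condition: forall x forall y forall z ((x R^2 y & xRz) -> exists w (y = w & z = w)).
(a): fails — sR²u, sRt but u ≠ t.
(b): fails — 0R²0, 0R4 but 0 ≠ 4.
(c): satisfies the condition.
(d): satisfies the condition.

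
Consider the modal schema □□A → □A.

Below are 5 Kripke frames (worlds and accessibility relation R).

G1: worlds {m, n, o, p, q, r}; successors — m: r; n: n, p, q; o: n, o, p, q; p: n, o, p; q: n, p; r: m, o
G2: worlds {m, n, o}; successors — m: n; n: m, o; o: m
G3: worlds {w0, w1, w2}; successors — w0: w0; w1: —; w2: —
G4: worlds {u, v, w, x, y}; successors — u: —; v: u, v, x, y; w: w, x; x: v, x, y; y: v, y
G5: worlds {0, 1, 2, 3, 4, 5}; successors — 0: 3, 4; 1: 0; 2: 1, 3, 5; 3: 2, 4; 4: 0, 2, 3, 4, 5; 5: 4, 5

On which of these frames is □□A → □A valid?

G3, G4

This is the axiom for density; its first-order frame correspondent is ∀x ∀y (Rxy → ∃z (Rxz ∧ Rzy)).
G1: fails — Rmr but no z with Rmz and Rzr.
G2: fails — Rno but no z with Rnz and Rzo.
G3: satisfies the condition.
G4: satisfies the condition.
G5: fails — R10 but no z with R1z and Rz0.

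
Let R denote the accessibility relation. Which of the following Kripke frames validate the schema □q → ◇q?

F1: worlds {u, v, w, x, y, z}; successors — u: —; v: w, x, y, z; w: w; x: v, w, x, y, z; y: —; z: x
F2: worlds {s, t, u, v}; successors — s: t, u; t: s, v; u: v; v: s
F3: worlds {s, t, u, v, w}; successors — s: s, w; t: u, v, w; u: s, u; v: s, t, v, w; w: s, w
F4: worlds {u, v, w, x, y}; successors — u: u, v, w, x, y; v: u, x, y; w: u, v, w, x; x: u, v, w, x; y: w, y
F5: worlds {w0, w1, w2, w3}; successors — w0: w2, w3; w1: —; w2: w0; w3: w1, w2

F2, F3, F4

The schema corresponds to seriality: ∀x ∃y Rxy.
F1: fails — world u has no successor.
F2: ✓.
F3: ✓.
F4: ✓.
F5: fails — world w1 has no successor.
Valid on: F2, F3, F4.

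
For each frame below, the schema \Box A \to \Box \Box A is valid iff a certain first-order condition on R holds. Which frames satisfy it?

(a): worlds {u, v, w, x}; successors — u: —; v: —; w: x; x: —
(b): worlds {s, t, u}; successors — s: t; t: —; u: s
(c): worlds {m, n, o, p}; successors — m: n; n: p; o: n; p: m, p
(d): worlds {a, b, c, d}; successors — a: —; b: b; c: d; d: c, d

(a)

Frame correspondent (Sahlqvist): \forall x \forall y \forall z (Rxy \wedge Ryz \to Rxz) — i.e. transitivity.
(a): satisfies the condition.
(b): fails — Rus and Rst but not Rut.
(c): fails — Ron and Rnp but not Rop.
(d): fails — Rcd and Rdc but not Rcc.
Valid on: (a).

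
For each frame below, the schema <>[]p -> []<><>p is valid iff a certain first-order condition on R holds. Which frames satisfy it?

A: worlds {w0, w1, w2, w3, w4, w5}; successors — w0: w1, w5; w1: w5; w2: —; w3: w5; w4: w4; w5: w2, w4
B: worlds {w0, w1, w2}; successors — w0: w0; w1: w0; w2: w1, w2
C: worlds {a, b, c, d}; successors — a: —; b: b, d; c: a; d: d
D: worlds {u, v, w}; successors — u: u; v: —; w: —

D

Frame correspondent (Sahlqvist): forall x forall y forall z ((xRy & xRz) -> exists w (yRw & z R^2 w)) — i.e. a generalized confluence (Geach) condition.
A: fails — w0Rw1, w0Rw1 but no w with w1Rw and w1R²w.
B: fails — w2Rw2, w2Rw1 but no w with w2Rw and w1R²w.
C: fails — cRa, cRa but no w with aRw and aR²w.
D: satisfies the condition.
Valid on: D.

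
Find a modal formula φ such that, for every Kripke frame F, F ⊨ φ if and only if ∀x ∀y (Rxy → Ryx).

The condition is symmetry. The B schema ψ → □◇ψ defines it.
Suppose ψ→□◇ψ is valid. Take Rxy and set V(ψ)={x}. Then ψ at x, so □◇ψ at x, so ◇ψ at y, so some z with Ryz has ψ; z=x, i.e. Ryx.

ψ → □◇ψ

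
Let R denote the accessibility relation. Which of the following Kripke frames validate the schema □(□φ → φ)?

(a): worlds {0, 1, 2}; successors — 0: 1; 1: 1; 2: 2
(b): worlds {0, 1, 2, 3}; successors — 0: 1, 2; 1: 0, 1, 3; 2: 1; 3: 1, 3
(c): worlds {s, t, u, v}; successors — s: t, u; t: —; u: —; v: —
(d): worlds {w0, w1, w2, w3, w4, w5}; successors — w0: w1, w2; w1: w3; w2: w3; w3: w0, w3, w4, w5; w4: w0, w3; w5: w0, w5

Frame correspondent (Sahlqvist): ∀x ∀y (Rxy → Ryy) — i.e. shift-reflexivity.
(a): satisfies the condition.
(b): fails — R10 but not R00.
(c): fails — Rsu but not Ruu.
(d): fails — Rw3w0 but not Rw0w0.
Valid on: (a).

(a)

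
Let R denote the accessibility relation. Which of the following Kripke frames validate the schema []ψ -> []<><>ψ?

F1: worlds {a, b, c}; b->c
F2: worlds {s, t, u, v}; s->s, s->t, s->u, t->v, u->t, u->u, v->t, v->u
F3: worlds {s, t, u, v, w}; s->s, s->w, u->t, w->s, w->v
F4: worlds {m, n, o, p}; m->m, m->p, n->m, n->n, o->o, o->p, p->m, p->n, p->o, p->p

F2, F4

The schema corresponds to a generalized confluence (Geach) condition: forall x forall z (xRz -> exists w (xRw & z R^2 w)).
F1: fails — bRc but no w with bRw and cR²w.
F2: ✓.
F3: fails — uRt but no w* with uRw* and tR²w*.
F4: ✓.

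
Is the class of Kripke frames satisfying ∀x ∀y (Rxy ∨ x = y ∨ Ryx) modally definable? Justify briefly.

No — not modally definable

Any modally definable frame class is closed under disjoint unions.
Take 4 disjoint single-world reflexive frames: each is trivially connected, but their disjoint union has 4 worlds with no edge between distinct components, so it is not connected.
Hence connectedness of R is not modally definable.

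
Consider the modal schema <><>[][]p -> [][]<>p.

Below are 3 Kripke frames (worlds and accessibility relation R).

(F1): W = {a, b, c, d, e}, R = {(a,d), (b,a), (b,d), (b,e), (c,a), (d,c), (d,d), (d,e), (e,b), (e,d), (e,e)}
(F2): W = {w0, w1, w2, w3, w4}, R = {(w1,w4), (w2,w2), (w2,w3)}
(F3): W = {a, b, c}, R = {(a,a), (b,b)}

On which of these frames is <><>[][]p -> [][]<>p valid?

This is the axiom for a generalized confluence (Geach) condition; its first-order frame correspondent is forall x forall y forall z ((x R^2 y & x R^2 z) -> exists w (y R^2 w & zRw)).
(F1): fails — aR²c, aR²c but no w with cR²w and cRw.
(F2): fails — w2R²w2, w2R²w3 but no w with w2R²w and w3Rw.
(F3): ✓.

(F3)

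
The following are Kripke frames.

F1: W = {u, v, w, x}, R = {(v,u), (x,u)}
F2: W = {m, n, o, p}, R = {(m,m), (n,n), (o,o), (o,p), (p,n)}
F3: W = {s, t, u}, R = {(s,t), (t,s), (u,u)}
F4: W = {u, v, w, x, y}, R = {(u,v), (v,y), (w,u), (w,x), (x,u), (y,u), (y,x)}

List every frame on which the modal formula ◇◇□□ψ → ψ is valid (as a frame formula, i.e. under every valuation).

F1, F3

The schema corresponds to a generalized confluence (Geach) condition: ∀x ∀y (xR²y → ∃w (yR²w ∧ x = w)).
F1: condition met.
F2: fails — oR²n but no w with nR²w and o=w.
F3: condition met.
F4: fails — vR²u but no t with uR²t and v=t.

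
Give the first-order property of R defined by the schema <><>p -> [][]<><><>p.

This is a Sahlqvist (Geach-type) schema ◇^2□^0p → □^2◇^3p.
First-order correspondent: forall x forall y forall z ((x R^2 y & x R^2 z) -> exists w (y = w & z R^3 w)).

forall x forall y forall z ((x R^2 y & x R^2 z) -> exists w (y = w & z R^3 w))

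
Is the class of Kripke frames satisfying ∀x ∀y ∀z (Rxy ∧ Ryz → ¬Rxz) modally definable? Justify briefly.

Modal frame validity is preserved under surjective bounded morphisms.
The 3-cycle (worlds s,t,u with s→t→u→s) is intransitive. Mapping every world to a single reflexive point • is a surjective bounded morphism; the reflexive point is not intransitive (R••∧R•• but R••).
So the class is not modally definable.

Not definable by any modal formula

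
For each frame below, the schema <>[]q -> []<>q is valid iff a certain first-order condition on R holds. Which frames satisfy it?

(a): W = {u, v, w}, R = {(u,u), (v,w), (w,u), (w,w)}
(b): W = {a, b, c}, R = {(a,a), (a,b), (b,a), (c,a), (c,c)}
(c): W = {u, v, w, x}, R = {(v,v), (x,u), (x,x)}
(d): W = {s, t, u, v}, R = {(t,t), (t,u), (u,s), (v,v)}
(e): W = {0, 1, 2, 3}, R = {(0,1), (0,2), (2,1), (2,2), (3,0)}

(a), (b)

The schema corresponds to convergence: forall x forall y forall z (Rxy & Rxz -> exists w (Ryw & Rzw)).
(a): ✓.
(b): ✓.
(c): fails — Rxx and Rxu but x and u have no common successor.
(d): fails — Rtt and Rtu but t and u have no common successor.
(e): fails — R02 and R01 but 2 and 1 have no common successor.
Valid on: (a), (b).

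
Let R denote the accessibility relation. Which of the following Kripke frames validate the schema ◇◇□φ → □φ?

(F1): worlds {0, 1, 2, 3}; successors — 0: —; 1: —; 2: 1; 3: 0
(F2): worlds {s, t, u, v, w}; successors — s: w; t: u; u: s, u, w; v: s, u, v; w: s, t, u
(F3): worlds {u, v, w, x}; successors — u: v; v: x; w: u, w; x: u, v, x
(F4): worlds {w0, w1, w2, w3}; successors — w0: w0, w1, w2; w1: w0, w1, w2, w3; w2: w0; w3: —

(F1)

Frame correspondent (Sahlqvist): ∀x ∀y ∀z ((xR²y ∧ xRz) → ∃w (yRw ∧ z = w)) — i.e. a generalized confluence (Geach) condition.
(F1): ✓.
(F2): fails — sR²t, sRw but no w* with tRw* and w=w*.
(F3): fails — vR²u, vRx but no t with uRt and x=t.
(F4): fails — w0R²w2, w0Rw1 but no w with w2Rw and w1=w.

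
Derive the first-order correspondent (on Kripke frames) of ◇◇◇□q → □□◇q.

This is a Sahlqvist (Geach-type) schema ◇^3□^1q → □^2◇^1q.
Minimal-valuation argument: fix x; take any y with xR^3y and any z with xR^2z. Set V(q) to the set of worlds R-reachable from y in exactly 1 step. Then □^1q holds at y, so the antecedent holds at x; validity forces ◇^1q at z, giving a w with zR^1w and yR^1w.
First-order correspondent: ∀x ∀y ∀z ((xR³y ∧ xR²z) → ∃w (yRw ∧ zRw)).

∀x ∀y ∀z ((xR³y ∧ xR²z) → ∃w (yRw ∧ zRw))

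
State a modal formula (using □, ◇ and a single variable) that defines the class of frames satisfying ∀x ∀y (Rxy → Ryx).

The condition is symmetry. The B schema s → □◇s defines it.

s → □◇s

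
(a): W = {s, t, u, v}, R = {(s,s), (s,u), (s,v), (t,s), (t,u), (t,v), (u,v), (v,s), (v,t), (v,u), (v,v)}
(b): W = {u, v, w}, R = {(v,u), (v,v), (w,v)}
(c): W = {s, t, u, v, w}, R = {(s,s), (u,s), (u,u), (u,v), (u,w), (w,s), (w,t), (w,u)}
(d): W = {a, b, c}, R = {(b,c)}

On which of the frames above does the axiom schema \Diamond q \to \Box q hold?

(d)

The schema corresponds to partial functionality: \forall x \forall y \forall z (Rxy \wedge Rxz \to y = z).
(a): fails — s sees both s and u.
(b): fails — v sees both u and v.
(c): fails — u sees both s and u.
(d): holds.
Valid on: (d).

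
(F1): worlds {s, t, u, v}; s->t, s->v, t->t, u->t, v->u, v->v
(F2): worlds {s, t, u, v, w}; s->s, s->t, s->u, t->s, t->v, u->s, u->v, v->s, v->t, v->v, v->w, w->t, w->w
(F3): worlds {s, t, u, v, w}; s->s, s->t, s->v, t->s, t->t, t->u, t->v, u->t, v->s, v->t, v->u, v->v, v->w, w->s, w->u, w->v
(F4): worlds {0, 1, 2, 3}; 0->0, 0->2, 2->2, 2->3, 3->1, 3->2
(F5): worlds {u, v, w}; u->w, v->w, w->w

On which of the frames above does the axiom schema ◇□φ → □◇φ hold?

The schema corresponds to convergence: ∀x ∀y ∀z (Rxy ∧ Rxz → ∃w (Ryw ∧ Rzw)).
(F1): fails — Rsv and Rst but v and t have no common successor.
(F2): fails — Rvw and Rvt but w and t have no common successor.
(F3): fails — Rvw and Rvu but w and u have no common successor.
(F4): fails — R32 and R31 but 2 and 1 have no common successor.
(F5): holds.

(F5)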